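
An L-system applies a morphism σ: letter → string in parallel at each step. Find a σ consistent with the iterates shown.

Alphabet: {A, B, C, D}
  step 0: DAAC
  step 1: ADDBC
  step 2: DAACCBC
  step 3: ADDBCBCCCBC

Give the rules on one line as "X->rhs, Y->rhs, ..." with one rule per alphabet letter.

  step 2 ⇒ step 3: DAACCBC ⇒ A·D·D·BC·BC·CC·BC
    A ↦ D
    B ↦ CC
    C ↦ BC
    D ↦ A

A->D, B->CC, C->BC, D->A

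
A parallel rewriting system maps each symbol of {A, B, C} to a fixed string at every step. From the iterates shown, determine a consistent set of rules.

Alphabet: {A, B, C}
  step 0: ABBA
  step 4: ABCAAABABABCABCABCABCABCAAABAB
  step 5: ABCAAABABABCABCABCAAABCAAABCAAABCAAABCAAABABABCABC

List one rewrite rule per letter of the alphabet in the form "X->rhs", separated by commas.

A->AB, B->C, C->AA

  step 4 ⇒ step 5: ABCAAABABABCABCABCABCABCAAABAB ⇒ AB·C·AA·AB·AB·AB·C·AB·C·AB·C·AA·AB·C·AA·AB·C·AA·AB·C·AA·AB·C·AA·AB·AB·AB·C·AB·C
    A ↦ AB
    B ↦ C
    C ↦ AA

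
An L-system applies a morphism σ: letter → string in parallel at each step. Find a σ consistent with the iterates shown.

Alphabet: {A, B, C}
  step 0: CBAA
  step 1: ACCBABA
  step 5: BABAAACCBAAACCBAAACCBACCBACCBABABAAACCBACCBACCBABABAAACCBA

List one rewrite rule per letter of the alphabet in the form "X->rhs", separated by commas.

A->BA, B->CC, C->A

  step 0 ⇒ step 1: CBAA ⇒ A·CC·BA·BA
    A ↦ BA
    B ↦ CC
    C ↦ A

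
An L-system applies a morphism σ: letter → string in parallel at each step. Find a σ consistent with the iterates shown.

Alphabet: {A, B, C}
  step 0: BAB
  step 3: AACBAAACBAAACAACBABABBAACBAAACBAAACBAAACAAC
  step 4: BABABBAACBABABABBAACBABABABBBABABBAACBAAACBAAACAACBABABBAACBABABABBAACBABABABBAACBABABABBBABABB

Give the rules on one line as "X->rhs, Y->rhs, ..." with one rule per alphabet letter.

A->BA, B->AAC, C->BB

  step 3 ⇒ step 4: AACBAAACBAAACAACBABABBAACBAAACBAAACBAAACAAC ⇒ BA·BA·BB·AAC·BA·BA·BA·BB·AAC·BA·BA·BA·BB·BA·BA·BB·AAC·BA·AAC·BA·AAC·AAC·BA·BA·BB·AAC·BA·BA·BA·BB·AAC·BA·BA·BA·BB·AAC·BA·BA·BA·BB·BA·BA·BB
    A ↦ BA
    B ↦ AAC
    C ↦ BB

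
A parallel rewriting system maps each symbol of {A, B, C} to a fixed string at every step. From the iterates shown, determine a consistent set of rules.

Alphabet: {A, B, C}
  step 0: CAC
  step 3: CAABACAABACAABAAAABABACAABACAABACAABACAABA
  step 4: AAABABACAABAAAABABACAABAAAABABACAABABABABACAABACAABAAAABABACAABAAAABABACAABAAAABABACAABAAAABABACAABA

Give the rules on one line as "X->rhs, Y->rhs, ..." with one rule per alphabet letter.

  step 3 ⇒ step 4: CAABACAABACAABAAAABABACAABACAABACAABACAABA ⇒ AAA·BA·BA·CAA·BA·AAA·BA·BA·CAA·BA·AAA·BA·BA·CAA·BA·BA·BA·BA·CAA·BA·CAA·BA·AAA·BA·BA·CAA·BA·AAA·BA·BA·CAA·BA·AAA·BA·BA·CAA·BA·AAA·BA·BA·CAA·BA
    A ↦ BA
    B ↦ CAA
    C ↦ AAA

A->BA, B->CAA, C->AAA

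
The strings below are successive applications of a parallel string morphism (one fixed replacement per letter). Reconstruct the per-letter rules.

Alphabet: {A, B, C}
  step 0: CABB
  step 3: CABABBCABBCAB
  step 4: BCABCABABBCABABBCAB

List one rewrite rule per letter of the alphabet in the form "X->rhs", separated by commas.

  step 3 ⇒ step 4: CABABBCABBCAB ⇒ B·C·AB·C·AB·AB·B·C·AB·AB·B·C·AB
    A ↦ C
    B ↦ AB
    C ↦ B

A->C, B->AB, C->B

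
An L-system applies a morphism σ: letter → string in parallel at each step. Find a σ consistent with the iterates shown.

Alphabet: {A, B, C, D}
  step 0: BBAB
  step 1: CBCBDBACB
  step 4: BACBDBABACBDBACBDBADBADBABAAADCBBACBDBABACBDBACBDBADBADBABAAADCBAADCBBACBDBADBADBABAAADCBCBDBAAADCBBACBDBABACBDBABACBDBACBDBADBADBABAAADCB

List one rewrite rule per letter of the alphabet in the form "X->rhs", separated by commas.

A->DBA, B->CB, C->AAD, D->BA

  step 0 ⇒ step 1: BBAB ⇒ CB·CB·DBA·CB
    A ↦ DBA
    B ↦ CB
    C ↦ AAD  (constrained at step 1)
    D ↦ BA  (constrained at step 1)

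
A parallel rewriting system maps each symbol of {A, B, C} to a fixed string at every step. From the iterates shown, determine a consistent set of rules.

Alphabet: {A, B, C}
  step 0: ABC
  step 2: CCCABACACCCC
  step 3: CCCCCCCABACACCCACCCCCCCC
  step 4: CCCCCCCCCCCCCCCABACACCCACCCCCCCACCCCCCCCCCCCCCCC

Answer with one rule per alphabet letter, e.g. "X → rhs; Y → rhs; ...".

  step 3 ⇒ step 4: CCCCCCCABACACCCACCCCCCCC ⇒ CC·CC·CC·CC·CC·CC·CC·CA·BA·CA·CC·CA·CC·CC·CC·CA·CC·CC·CC·CC·CC·CC·CC·CC
    A ↦ CA
    B ↦ BA
    C ↦ CC

A->CA, B->BA, C->CC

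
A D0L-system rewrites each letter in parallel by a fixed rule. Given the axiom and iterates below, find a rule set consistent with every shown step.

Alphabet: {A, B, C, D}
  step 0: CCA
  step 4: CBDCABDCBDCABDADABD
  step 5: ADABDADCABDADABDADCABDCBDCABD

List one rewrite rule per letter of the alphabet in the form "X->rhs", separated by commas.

A->C, B->A, C->AD, D->BD

  step 4 ⇒ step 5: CBDCABDCBDCABDADABD ⇒ AD·A·BD·AD·C·A·BD·AD·A·BD·AD·C·A·BD·C·BD·C·A·BD
    A ↦ C
    B ↦ A
    C ↦ AD
    D ↦ BD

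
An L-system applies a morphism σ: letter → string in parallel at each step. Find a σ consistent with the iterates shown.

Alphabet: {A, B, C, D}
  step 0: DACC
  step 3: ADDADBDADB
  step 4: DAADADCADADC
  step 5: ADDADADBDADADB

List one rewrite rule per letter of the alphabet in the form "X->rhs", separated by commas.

  step 4 ⇒ step 5: DAADADCADADC ⇒ A·D·D·A·D·A·DB·D·A·D·A·DB
    A ↦ D
    C ↦ DB
    D ↦ A
  step 3 ⇒ step 4: ADDADBDADB ⇒ D·A·A·D·A·DC·A·D·A·DC
    B ↦ DC

A->D, B->DC, C->DB, D->A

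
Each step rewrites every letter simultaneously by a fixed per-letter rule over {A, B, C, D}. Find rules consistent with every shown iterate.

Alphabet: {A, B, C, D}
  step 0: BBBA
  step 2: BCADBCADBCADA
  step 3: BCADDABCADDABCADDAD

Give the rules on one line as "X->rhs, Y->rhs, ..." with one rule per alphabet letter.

A->D, B->BC, C->AD, D->A

  step 2 ⇒ step 3: BCADBCADBCADA ⇒ BC·AD·D·A·BC·AD·D·A·BC·AD·D·A·D
    A ↦ D
    B ↦ BC
    C ↦ AD
    D ↦ A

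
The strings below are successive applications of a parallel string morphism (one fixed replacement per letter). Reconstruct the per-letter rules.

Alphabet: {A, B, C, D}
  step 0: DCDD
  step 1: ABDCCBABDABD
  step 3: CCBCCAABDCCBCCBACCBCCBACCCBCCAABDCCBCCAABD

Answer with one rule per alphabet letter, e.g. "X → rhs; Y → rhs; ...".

  step 0 ⇒ step 1: DCDD ⇒ ABD·CCB·ABD·ABD
    C ↦ CCB
    D ↦ ABD
    A ↦ C  (constrained at step 1)
    B ↦ A  (constrained at step 1)

A->C, B->A, C->CCB, D->ABD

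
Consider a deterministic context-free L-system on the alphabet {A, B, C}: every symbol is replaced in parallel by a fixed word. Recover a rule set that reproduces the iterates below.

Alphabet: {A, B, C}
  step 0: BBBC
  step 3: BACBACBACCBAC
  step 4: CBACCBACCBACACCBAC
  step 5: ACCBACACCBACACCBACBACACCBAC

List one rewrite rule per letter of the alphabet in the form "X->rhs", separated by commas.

  step 4 ⇒ step 5: CBACCBACCBACACCBAC ⇒ AC·C·B·AC·AC·C·B·AC·AC·C·B·AC·B·AC·AC·C·B·AC
    A ↦ B
    B ↦ C
    C ↦ AC

A->B, B->C, C->AC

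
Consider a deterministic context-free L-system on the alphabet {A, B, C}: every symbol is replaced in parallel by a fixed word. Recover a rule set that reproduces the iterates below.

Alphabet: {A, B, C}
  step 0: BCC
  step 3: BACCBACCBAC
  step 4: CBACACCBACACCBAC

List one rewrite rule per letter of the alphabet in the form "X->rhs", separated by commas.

A->B, B->C, C->AC

  step 3 ⇒ step 4: BACCBACCBAC ⇒ C·B·AC·AC·C·B·AC·AC·C·B·AC
    A ↦ B
    B ↦ C
    C ↦ AC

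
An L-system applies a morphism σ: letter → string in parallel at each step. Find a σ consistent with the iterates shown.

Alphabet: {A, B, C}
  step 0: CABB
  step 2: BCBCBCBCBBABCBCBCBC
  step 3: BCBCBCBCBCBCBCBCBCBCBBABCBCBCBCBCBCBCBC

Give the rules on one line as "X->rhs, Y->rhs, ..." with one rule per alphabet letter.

  step 2 ⇒ step 3: BCBCBCBCBBABCBCBCBC ⇒ BC·BC·BC·BC·BC·BC·BC·BC·BC·BC·BBA·BC·BC·BC·BC·BC·BC·BC·BC
    A ↦ BBA
    B ↦ BC
    C ↦ BC

A->BBA, B->BC, C->BC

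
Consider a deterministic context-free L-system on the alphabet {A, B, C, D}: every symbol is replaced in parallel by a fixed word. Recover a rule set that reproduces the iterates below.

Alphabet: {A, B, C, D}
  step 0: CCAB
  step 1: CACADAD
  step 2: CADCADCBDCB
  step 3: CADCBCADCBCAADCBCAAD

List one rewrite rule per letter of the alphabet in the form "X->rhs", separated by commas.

A->D, B->AD, C->CA, D->CB

  step 2 ⇒ step 3: CADCADCBDCB ⇒ CA·D·CB·CA·D·CB·CA·AD·CB·CA·AD
    A ↦ D
    B ↦ AD
    C ↦ CA
    D ↦ CB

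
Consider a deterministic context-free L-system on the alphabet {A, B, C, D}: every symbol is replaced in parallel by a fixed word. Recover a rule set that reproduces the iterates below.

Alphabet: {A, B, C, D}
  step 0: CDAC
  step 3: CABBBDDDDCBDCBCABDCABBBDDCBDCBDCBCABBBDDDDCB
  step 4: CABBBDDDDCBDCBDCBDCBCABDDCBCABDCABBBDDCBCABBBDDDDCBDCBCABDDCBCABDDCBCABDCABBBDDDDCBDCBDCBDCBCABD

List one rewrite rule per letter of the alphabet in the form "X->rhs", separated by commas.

A->BB, B->D, C->CAB, D->DCB

  step 3 ⇒ step 4: CABBBDDDDCBDCBCABDCABBBDDCBDCBDCBCABBBDDDDCB ⇒ CAB·BB·D·D·D·DCB·DCB·DCB·DCB·CAB·D·DCB·CAB·D·CAB·BB·D·DCB·CAB·BB·D·D·D·DCB·DCB·CAB·D·DCB·CAB·D·DCB·CAB·D·CAB·BB·D·D·D·DCB·DCB·DCB·DCB·CAB·D
    A ↦ BB
    B ↦ D
    C ↦ CAB
    D ↦ DCB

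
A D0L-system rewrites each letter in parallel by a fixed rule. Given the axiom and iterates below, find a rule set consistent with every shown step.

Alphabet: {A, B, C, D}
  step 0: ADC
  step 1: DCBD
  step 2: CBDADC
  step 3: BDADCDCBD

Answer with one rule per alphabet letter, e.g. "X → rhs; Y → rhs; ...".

A->D, B->AD, C->BD, D->C

  step 2 ⇒ step 3: CBDADC ⇒ BD·AD·C·D·C·BD
    A ↦ D
    B ↦ AD
    C ↦ BD
    D ↦ C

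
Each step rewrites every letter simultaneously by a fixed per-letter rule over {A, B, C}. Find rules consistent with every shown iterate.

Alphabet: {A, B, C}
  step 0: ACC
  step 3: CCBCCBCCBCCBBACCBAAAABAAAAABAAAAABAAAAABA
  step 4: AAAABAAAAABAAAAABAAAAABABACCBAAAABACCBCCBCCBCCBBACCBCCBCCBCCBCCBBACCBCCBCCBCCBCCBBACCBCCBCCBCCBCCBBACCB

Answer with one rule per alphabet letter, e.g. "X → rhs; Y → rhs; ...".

  step 3 ⇒ step 4: CCBCCBCCBCCBBACCBAAAABAAAAABAAAAABAAAAABA ⇒ AA·AA·BA·AA·AA·BA·AA·AA·BA·AA·AA·BA·BA·CCB·AA·AA·BA·CCB·CCB·CCB·CCB·BA·CCB·CCB·CCB·CCB·CCB·BA·CCB·CCB·CCB·CCB·CCB·BA·CCB·CCB·CCB·CCB·CCB·BA·CCB
    A ↦ CCB
    B ↦ BA
    C ↦ AA

A->CCB, B->BA, C->AA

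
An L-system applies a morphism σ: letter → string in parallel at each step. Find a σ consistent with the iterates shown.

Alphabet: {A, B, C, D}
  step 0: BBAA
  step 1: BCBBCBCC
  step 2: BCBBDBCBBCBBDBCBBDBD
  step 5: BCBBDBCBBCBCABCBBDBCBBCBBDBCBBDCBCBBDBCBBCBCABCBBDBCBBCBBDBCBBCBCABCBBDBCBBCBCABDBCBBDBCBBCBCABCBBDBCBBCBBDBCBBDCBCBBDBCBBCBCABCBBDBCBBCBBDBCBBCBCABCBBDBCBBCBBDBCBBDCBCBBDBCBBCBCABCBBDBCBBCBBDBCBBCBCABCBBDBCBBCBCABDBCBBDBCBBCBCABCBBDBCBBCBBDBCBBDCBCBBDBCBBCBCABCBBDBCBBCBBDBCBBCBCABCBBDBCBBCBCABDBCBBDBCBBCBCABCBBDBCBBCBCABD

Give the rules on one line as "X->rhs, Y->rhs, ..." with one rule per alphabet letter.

  step 1 ⇒ step 2: BCBBCBCC ⇒ BCB·BD·BCB·BCB·BD·BCB·BD·BD
    B ↦ BCB
    C ↦ BD
  step 0 ⇒ step 1: BBAA ⇒ BCB·BCB·C·C
    A ↦ C
    D ↦ CA  (constrained at step 2)

A->C, B->BCB, C->BD, D->CA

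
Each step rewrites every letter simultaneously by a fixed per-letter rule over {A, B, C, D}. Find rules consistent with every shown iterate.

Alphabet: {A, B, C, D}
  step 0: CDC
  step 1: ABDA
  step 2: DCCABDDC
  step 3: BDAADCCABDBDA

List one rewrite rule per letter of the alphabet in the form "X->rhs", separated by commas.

A->DC, B->CA, C->A, D->BD

  step 2 ⇒ step 3: DCCABDDC ⇒ BD·A·A·DC·CA·BD·BD·A
    A ↦ DC
    B ↦ CA
    C ↦ A
    D ↦ BD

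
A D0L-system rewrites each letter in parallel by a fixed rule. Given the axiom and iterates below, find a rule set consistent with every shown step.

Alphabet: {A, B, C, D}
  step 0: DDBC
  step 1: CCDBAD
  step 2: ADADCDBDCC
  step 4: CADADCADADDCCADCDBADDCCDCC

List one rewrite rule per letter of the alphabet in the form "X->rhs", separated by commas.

  step 1 ⇒ step 2: CCDBAD ⇒ AD·AD·C·DB·DC·C
    A ↦ DC
    B ↦ DB
    C ↦ AD
    D ↦ C

A->DC, B->DB, C->AD, D->C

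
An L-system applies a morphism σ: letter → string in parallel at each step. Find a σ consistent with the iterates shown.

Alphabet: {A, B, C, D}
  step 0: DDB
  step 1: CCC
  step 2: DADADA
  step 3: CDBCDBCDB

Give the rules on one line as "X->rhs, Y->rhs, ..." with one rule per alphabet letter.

  step 2 ⇒ step 3: DADADA ⇒ C·DB·C·DB·C·DB
    A ↦ DB
    D ↦ C
  step 0 ⇒ step 1: DDB ⇒ C·C·C
    B ↦ C
  step 1 ⇒ step 2: CCC ⇒ DA·DA·DA
    C ↦ DA

A->DB, B->C, C->DA, D->C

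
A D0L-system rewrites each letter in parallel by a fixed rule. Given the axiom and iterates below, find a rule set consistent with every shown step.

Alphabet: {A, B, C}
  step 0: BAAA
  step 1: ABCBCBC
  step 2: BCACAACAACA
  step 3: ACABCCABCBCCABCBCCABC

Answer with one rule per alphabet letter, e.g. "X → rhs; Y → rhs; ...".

  step 2 ⇒ step 3: BCACAACAACA ⇒ A·CA·BC·CA·BC·BC·CA·BC·BC·CA·BC
    A ↦ BC
    B ↦ A
    C ↦ CA

A->BC, B->A, C->CA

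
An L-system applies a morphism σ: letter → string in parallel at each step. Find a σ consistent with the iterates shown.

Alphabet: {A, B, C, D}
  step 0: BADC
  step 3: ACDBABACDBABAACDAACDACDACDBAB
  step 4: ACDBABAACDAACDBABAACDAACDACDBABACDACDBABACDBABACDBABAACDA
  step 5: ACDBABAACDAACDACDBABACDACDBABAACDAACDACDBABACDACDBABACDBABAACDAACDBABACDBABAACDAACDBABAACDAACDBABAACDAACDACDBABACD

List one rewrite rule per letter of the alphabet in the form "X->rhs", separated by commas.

A->ACD, B->A, C->BA, D->B

  step 4 ⇒ step 5: ACDBABAACDAACDBABAACDAACDACDBABACDACDBABACDBABACDBABAACDA ⇒ ACD·BA·B·A·ACD·A·ACD·ACD·BA·B·ACD·ACD·BA·B·A·ACD·A·ACD·ACD·BA·B·ACD·ACD·BA·B·ACD·BA·B·A·ACD·A·ACD·BA·B·ACD·BA·B·A·ACD·A·ACD·BA·B·A·ACD·A·ACD·BA·B·A·ACD·A·ACD·ACD·BA·B·ACD
    A ↦ ACD
    B ↦ A
    C ↦ BA
    D ↦ B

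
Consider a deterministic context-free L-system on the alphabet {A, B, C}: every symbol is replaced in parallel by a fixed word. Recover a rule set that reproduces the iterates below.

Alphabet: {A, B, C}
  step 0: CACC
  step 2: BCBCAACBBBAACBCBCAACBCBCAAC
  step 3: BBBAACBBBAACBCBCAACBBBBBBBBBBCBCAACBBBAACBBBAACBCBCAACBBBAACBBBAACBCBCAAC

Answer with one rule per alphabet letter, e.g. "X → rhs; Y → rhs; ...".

A->BC, B->BBB, C->AAC

  step 2 ⇒ step 3: BCBCAACBBBAACBCBCAACBCBCAAC ⇒ BBB·AAC·BBB·AAC·BC·BC·AAC·BBB·BBB·BBB·BC·BC·AAC·BBB·AAC·BBB·AAC·BC·BC·AAC·BBB·AAC·BBB·AAC·BC·BC·AAC
    A ↦ BC
    B ↦ BBB
    C ↦ AAC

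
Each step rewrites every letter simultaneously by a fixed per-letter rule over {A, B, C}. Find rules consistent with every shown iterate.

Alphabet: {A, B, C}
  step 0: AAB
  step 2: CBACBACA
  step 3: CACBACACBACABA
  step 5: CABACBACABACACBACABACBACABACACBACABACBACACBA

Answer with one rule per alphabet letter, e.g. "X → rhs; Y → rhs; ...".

  step 2 ⇒ step 3: CBACBACA ⇒ CA·C·BA·CA·C·BA·CA·BA
    A ↦ BA
    B ↦ C
    C ↦ CA

A->BA, B->C, C->CA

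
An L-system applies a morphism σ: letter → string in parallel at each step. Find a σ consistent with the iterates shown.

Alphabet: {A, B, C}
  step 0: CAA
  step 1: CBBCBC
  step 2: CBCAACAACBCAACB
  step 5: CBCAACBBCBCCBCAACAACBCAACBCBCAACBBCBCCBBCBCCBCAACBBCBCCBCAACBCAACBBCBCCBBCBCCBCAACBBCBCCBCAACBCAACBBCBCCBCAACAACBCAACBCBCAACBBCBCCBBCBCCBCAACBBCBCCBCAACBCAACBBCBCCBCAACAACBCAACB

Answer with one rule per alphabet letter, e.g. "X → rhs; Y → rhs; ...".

  step 1 ⇒ step 2: CBBCBC ⇒ CB·CAA·CAA·CB·CAA·CB
    B ↦ CAA
    C ↦ CB
  step 0 ⇒ step 1: CAA ⇒ CB·BC·BC
    A ↦ BC

A->BC, B->CAA, C->CB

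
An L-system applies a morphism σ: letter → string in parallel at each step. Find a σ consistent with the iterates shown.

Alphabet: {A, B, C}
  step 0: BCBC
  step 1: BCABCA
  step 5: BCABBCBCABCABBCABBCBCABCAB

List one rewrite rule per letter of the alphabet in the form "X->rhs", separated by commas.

  step 0 ⇒ step 1: BCBC ⇒ BC·A·BC·A
    B ↦ BC
    C ↦ A
    A ↦ B  (constrained at step 1)

A->B, B->BC, C->A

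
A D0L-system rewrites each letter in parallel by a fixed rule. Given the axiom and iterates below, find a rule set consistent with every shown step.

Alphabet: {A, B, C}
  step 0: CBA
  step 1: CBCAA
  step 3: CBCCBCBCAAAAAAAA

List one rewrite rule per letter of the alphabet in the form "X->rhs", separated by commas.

A->AA, B->C, C->CB

  step 0 ⇒ step 1: CBA ⇒ CB·C·AA
    A ↦ AA
    B ↦ C
    C ↦ CB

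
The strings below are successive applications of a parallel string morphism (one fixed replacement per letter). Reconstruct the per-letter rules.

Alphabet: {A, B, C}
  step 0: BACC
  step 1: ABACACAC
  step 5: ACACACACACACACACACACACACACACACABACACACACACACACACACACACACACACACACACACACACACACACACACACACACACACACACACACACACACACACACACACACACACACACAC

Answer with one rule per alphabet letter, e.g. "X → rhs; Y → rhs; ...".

A->AC, B->AB, C->AC

  step 0 ⇒ step 1: BACC ⇒ AB·AC·AC·AC
    A ↦ AC
    B ↦ AB
    C ↦ AC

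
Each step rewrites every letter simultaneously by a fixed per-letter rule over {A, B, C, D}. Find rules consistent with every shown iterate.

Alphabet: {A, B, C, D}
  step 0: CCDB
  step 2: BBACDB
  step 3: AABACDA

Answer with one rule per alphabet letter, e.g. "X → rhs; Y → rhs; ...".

  step 2 ⇒ step 3: BBACDB ⇒ A·A·B·A·CD·A
    A ↦ B
    B ↦ A
    C ↦ A
    D ↦ CD

A->B, B->A, C->A, D->CD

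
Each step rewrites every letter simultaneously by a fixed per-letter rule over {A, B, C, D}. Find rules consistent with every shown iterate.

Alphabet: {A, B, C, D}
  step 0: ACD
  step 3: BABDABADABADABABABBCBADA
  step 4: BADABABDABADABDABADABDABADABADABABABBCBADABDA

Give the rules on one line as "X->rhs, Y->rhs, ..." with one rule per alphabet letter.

A->DA, B->BA, C->BBC, D->B

  step 3 ⇒ step 4: BABDABADABADABABABBCBADA ⇒ BA·DA·BA·B·DA·BA·DA·B·DA·BA·DA·B·DA·BA·DA·BA·DA·BA·BA·BBC·BA·DA·B·DA
    A ↦ DA
    B ↦ BA
    C ↦ BBC
    D ↦ B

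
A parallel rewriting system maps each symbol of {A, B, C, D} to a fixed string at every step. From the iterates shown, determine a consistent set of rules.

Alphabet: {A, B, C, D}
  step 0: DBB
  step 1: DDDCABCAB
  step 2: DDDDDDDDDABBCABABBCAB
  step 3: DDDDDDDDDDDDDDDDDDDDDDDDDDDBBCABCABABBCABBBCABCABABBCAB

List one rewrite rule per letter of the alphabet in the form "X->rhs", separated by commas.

  step 2 ⇒ step 3: DDDDDDDDDABBCABABBCAB ⇒ DDD·DDD·DDD·DDD·DDD·DDD·DDD·DDD·DDD·BB·CAB·CAB·A·BB·CAB·BB·CAB·CAB·A·BB·CAB
    A ↦ BB
    B ↦ CAB
    C ↦ A
    D ↦ DDD

A->BB, B->CAB, C->A, D->DDD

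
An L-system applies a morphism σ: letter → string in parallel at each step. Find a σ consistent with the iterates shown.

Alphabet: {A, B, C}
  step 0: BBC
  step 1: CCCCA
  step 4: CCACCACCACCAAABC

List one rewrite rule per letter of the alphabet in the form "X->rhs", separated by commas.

A->BC, B->CC, C->A

  step 0 ⇒ step 1: BBC ⇒ CC·CC·A
    B ↦ CC
    C ↦ A
    A ↦ BC  (constrained at step 1)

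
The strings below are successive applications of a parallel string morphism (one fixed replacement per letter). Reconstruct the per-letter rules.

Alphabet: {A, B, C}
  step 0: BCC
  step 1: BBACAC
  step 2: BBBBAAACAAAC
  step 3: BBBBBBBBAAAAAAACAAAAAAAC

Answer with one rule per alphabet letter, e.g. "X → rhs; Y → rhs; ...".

  step 2 ⇒ step 3: BBBBAAACAAAC ⇒ BB·BB·BB·BB·AA·AA·AA·AC·AA·AA·AA·AC
    A ↦ AA
    B ↦ BB
    C ↦ AC

A->AA, B->BB, C->AC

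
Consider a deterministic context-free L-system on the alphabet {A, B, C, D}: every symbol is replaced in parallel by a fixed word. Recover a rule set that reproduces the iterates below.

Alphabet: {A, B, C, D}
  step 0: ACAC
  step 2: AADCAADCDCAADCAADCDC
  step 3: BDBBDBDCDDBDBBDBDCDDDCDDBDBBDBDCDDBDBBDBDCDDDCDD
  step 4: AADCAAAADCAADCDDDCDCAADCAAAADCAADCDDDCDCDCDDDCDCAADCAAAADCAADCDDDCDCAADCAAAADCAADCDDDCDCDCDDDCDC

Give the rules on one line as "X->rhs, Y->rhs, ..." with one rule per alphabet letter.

  step 3 ⇒ step 4: BDBBDBDCDDBDBBDBDCDDDCDDBDBBDBDCDDBDBBDBDCDDDCDD ⇒ AA·DC·AA·AA·DC·AA·DC·DD·DC·DC·AA·DC·AA·AA·DC·AA·DC·DD·DC·DC·DC·DD·DC·DC·AA·DC·AA·AA·DC·AA·DC·DD·DC·DC·AA·DC·AA·AA·DC·AA·DC·DD·DC·DC·DC·DD·DC·DC
    B ↦ AA
    C ↦ DD
    D ↦ DC
  step 2 ⇒ step 3: AADCAADCDCAADCAADCDC ⇒ BDB·BDB·DC·DD·BDB·BDB·DC·DD·DC·DD·BDB·BDB·DC·DD·BDB·BDB·DC·DD·DC·DD
    A ↦ BDB

A->BDB, B->AA, C->DD, D->DC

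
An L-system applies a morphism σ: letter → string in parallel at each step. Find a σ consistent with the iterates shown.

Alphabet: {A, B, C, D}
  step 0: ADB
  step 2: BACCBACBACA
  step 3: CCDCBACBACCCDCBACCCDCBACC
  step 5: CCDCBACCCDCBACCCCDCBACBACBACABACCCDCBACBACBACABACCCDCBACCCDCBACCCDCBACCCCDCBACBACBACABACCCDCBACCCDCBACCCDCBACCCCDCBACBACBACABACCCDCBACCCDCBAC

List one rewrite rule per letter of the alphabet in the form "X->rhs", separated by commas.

A->C, B->CCD, C->BAC, D->A

  step 2 ⇒ step 3: BACCBACBACA ⇒ CCD·C·BAC·BAC·CCD·C·BAC·CCD·C·BAC·C
    A ↦ C
    B ↦ CCD
    C ↦ BAC
    D ↦ A  (constrained at step 0)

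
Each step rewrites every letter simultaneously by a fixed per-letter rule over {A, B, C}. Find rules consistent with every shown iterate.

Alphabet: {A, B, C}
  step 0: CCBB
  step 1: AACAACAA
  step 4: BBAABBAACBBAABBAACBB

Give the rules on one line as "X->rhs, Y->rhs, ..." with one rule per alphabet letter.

  step 0 ⇒ step 1: CCBB ⇒ AAC·AAC·A·A
    B ↦ A
    C ↦ AAC
    A ↦ B  (constrained at step 1)

A->B, B->A, C->AAC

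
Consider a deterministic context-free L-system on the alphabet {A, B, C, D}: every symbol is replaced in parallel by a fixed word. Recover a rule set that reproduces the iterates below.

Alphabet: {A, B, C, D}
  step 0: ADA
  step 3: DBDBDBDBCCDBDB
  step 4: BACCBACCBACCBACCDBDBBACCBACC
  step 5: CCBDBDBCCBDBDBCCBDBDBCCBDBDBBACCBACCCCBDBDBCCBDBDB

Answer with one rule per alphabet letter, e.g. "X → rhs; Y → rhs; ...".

  step 4 ⇒ step 5: BACCBACCBACCBACCDBDBBACCBACC ⇒ CC·B·DB·DB·CC·B·DB·DB·CC·B·DB·DB·CC·B·DB·DB·BA·CC·BA·CC·CC·B·DB·DB·CC·B·DB·DB
    A ↦ B
    B ↦ CC
    C ↦ DB
    D ↦ BA

A->B, B->CC, C->DB, D->BA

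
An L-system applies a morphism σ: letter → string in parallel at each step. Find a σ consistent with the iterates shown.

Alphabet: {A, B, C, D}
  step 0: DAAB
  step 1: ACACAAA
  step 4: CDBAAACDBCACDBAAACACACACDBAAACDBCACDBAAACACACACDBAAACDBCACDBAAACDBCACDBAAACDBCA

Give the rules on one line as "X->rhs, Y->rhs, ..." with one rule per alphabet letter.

A->CA, B->AA, C->CDB, D->A

  step 0 ⇒ step 1: DAAB ⇒ A·CA·CA·AA
    A ↦ CA
    B ↦ AA
    D ↦ A
    C ↦ CDB  (constrained at step 1)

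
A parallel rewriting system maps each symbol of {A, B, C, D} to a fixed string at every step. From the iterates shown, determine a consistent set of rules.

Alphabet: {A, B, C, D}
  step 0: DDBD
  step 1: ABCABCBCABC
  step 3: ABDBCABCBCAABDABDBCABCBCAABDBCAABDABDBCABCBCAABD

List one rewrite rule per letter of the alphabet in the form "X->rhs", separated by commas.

  step 0 ⇒ step 1: DDBD ⇒ ABC·ABC·BC·ABC
    B ↦ BC
    D ↦ ABC
    A ↦ ABD  (constrained at step 1)
    C ↦ A  (constrained at step 1)

A->ABD, B->BC, C->A, D->ABC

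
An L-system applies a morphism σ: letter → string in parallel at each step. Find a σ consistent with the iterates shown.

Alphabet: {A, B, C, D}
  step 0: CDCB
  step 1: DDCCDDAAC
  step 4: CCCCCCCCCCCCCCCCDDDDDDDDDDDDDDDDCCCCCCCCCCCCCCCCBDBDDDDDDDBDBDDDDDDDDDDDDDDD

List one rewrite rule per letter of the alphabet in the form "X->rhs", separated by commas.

A->BD, B->AAC, C->DD, D->CC

  step 0 ⇒ step 1: CDCB ⇒ DD·CC·DD·AAC
    B ↦ AAC
    C ↦ DD
    D ↦ CC
    A ↦ BD  (constrained at step 1)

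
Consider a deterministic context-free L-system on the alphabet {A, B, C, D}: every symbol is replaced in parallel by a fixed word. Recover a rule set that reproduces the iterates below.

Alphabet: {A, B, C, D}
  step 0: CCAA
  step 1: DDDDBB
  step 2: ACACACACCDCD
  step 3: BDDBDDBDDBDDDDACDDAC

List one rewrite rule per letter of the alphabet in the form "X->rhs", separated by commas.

A->B, B->CD, C->DD, D->AC

  step 2 ⇒ step 3: ACACACACCDCD ⇒ B·DD·B·DD·B·DD·B·DD·DD·AC·DD·AC
    A ↦ B
    C ↦ DD
    D ↦ AC
  step 1 ⇒ step 2: DDDDBB ⇒ AC·AC·AC·AC·CD·CD
    B ↦ CD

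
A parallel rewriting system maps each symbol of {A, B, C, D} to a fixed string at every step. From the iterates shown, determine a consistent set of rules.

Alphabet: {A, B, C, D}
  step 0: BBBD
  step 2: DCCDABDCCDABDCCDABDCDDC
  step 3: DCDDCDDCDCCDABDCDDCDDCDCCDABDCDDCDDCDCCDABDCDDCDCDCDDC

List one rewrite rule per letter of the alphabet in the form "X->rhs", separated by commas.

  step 2 ⇒ step 3: DCCDABDCCDABDCCDABDCDDC ⇒ DC·DDC·DDC·DC·C·DAB·DC·DDC·DDC·DC·C·DAB·DC·DDC·DDC·DC·C·DAB·DC·DDC·DC·DC·DDC
    A ↦ C
    B ↦ DAB
    C ↦ DDC
    D ↦ DC

A->C, B->DAB, C->DDC, D->DC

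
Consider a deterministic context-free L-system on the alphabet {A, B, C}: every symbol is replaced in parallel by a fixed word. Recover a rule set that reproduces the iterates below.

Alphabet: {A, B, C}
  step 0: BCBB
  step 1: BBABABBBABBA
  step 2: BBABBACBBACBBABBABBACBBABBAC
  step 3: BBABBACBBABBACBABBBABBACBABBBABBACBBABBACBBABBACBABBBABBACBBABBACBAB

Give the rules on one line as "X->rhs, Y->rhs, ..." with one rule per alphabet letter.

  step 2 ⇒ step 3: BBABBACBBACBBABBABBACBBABBAC ⇒ BBA·BBA·C·BBA·BBA·C·BAB·BBA·BBA·C·BAB·BBA·BBA·C·BBA·BBA·C·BBA·BBA·C·BAB·BBA·BBA·C·BBA·BBA·C·BAB
    A ↦ C
    B ↦ BBA
    C ↦ BAB

A->C, B->BBA, C->BAB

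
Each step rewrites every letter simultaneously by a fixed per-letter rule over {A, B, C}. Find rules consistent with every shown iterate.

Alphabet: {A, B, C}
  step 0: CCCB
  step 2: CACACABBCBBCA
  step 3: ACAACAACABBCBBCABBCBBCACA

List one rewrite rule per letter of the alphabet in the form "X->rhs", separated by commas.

A->CA, B->BBC, C->A

  step 2 ⇒ step 3: CACACABBCBBCA ⇒ A·CA·A·CA·A·CA·BBC·BBC·A·BBC·BBC·A·CA
    A ↦ CA
    B ↦ BBC
    C ↦ A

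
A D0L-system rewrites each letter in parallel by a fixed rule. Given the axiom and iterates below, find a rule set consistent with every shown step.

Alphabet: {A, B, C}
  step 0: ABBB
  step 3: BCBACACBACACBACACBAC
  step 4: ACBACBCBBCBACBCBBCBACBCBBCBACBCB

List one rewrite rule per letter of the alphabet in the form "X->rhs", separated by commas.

  step 3 ⇒ step 4: BCBACACBACACBACACBAC ⇒ AC·B·AC·BC·B·BC·B·AC·BC·B·BC·B·AC·BC·B·BC·B·AC·BC·B
    A ↦ BC
    B ↦ AC
    C ↦ B

A->BC, B->AC, C->B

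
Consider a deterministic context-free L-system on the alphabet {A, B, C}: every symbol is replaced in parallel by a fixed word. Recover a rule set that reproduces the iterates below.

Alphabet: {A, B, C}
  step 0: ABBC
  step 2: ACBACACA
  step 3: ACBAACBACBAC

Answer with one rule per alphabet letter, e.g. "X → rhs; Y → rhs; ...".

A->AC, B->A, C->B

  step 2 ⇒ step 3: ACBACACA ⇒ AC·B·A·AC·B·AC·B·AC
    A ↦ AC
    B ↦ A
    C ↦ B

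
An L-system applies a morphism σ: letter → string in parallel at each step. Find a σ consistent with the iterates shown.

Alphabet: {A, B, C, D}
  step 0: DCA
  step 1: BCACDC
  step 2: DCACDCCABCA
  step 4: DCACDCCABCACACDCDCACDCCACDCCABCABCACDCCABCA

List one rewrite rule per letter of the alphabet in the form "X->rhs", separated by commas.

  step 1 ⇒ step 2: BCACDC ⇒ D·CA·CDC·CA·B·CA
    A ↦ CDC
    B ↦ D
    C ↦ CA
    D ↦ B

A->CDC, B->D, C->CA, D->B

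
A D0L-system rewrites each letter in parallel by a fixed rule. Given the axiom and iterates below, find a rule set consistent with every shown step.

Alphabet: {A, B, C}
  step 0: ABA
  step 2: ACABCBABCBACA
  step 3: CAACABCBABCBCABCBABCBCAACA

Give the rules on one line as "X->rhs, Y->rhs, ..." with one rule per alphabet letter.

A->CA, B->BCB, C->A

  step 2 ⇒ step 3: ACABCBABCBACA ⇒ CA·A·CA·BCB·A·BCB·CA·BCB·A·BCB·CA·A·CA
    A ↦ CA
    B ↦ BCB
    C ↦ A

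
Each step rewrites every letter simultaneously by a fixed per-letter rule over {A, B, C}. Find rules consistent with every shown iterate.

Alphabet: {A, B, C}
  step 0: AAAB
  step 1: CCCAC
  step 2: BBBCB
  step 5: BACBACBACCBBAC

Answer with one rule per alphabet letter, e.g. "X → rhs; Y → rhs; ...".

A->C, B->AC, C->B

  step 1 ⇒ step 2: CCCAC ⇒ B·B·B·C·B
    A ↦ C
    C ↦ B
  step 0 ⇒ step 1: AAAB ⇒ C·C·C·AC
    B ↦ AC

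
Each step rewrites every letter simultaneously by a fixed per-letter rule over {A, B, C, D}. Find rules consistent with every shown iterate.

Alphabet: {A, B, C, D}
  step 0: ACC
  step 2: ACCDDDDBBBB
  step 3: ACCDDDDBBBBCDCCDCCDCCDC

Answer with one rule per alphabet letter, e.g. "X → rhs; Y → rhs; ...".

  step 2 ⇒ step 3: ACCDDDDBBBB ⇒ ACC·DD·DD·B·B·B·B·CDC·CDC·CDC·CDC
    A ↦ ACC
    B ↦ CDC
    C ↦ DD
    D ↦ B

A->ACC, B->CDC, C->DD, D->B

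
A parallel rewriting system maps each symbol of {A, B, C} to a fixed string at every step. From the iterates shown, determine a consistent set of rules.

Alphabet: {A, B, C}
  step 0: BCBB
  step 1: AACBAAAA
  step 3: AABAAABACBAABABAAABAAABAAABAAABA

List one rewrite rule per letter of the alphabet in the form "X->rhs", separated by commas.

  step 0 ⇒ step 1: BCBB ⇒ AA·CB·AA·AA
    B ↦ AA
    C ↦ CB
    A ↦ BA  (constrained at step 1)

A->BA, B->AA, C->CB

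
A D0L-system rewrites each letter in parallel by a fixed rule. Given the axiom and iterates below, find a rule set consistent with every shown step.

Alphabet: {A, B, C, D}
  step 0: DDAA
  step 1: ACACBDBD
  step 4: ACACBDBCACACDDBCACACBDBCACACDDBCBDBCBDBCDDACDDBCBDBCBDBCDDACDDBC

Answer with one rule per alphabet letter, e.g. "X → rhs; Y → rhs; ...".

  step 0 ⇒ step 1: DDAA ⇒ AC·AC·BD·BD
    A ↦ BD
    D ↦ AC
    B ↦ DD  (constrained at step 1)
    C ↦ BC  (constrained at step 1)

A->BD, B->DD, C->BC, D->AC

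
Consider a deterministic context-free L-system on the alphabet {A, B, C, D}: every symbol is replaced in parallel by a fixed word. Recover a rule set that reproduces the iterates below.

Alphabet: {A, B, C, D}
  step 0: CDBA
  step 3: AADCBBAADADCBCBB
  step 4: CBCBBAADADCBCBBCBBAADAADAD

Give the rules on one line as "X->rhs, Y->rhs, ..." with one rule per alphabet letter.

  step 3 ⇒ step 4: AADCBBAADADCBCBB ⇒ CB·CB·B·A·AD·AD·CB·CB·B·CB·B·A·AD·A·AD·AD
    A ↦ CB
    B ↦ AD
    C ↦ A
    D ↦ B

A->CB, B->AD, C->A, D->B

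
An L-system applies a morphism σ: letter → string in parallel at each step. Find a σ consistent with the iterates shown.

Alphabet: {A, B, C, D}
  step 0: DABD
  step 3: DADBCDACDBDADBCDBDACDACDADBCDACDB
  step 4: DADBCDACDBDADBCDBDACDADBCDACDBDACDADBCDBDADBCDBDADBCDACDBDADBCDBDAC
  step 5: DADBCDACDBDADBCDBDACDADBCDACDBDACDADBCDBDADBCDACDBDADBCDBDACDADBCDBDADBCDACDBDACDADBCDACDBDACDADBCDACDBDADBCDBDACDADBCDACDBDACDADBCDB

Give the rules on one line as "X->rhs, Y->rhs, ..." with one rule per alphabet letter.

  step 4 ⇒ step 5: DADBCDACDBDADBCDBDACDADBCDACDBDACDADBCDBDADBCDBDADBCDACDBDADBCDBDAC ⇒ DA·DBC·DA·C·DB·DA·DBC·DB·DA·C·DA·DBC·DA·C·DB·DA·C·DA·DBC·DB·DA·DBC·DA·C·DB·DA·DBC·DB·DA·C·DA·DBC·DB·DA·DBC·DA·C·DB·DA·C·DA·DBC·DA·C·DB·DA·C·DA·DBC·DA·C·DB·DA·DBC·DB·DA·C·DA·DBC·DA·C·DB·DA·C·DA·DBC·DB
    A ↦ DBC
    B ↦ C
    C ↦ DB
    D ↦ DA

A->DBC, B->C, C->DB, D->DA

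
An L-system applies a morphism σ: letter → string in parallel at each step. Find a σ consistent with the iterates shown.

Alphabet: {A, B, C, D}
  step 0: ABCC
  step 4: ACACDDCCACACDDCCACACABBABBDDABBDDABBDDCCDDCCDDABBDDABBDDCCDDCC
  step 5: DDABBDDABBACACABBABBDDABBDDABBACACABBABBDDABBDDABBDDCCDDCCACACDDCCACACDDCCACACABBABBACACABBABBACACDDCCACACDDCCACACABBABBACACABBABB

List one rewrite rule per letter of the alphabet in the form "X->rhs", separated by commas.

A->DD, B->C, C->ABB, D->AC

  step 4 ⇒ step 5: ACACDDCCACACDDCCACACABBABBDDABBDDABBDDCCDDCCDDABBDDABBDDCCDDCC ⇒ DD·ABB·DD·ABB·AC·AC·ABB·ABB·DD·ABB·DD·ABB·AC·AC·ABB·ABB·DD·ABB·DD·ABB·DD·C·C·DD·C·C·AC·AC·DD·C·C·AC·AC·DD·C·C·AC·AC·ABB·ABB·AC·AC·ABB·ABB·AC·AC·DD·C·C·AC·AC·DD·C·C·AC·AC·ABB·ABB·AC·AC·ABB·ABB
    A ↦ DD
    B ↦ C
    C ↦ ABB
    D ↦ AC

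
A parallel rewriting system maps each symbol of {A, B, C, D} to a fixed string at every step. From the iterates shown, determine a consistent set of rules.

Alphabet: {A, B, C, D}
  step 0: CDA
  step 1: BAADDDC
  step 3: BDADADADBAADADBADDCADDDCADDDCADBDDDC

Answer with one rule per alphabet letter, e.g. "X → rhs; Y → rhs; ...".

A->DDC, B->BD, C->BA, D->AD

  step 0 ⇒ step 1: CDA ⇒ BA·AD·DDC
    A ↦ DDC
    C ↦ BA
    D ↦ AD
    B ↦ BD  (constrained at step 1)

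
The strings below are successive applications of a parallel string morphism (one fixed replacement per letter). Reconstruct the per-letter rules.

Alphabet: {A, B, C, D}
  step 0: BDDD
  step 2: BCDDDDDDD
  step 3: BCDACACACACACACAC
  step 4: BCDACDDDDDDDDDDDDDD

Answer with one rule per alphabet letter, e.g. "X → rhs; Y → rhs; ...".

  step 3 ⇒ step 4: BCDACACACACACACAC ⇒ BC·D·AC·D·D·D·D·D·D·D·D·D·D·D·D·D·D
    A ↦ D
    B ↦ BC
    C ↦ D
    D ↦ AC

A->D, B->BC, C->D, D->AC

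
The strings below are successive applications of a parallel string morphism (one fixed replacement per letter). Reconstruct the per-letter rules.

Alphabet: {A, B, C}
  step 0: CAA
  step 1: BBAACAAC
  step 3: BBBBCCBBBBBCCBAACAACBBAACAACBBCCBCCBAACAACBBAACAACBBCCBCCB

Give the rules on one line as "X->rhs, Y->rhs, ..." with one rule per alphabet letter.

A->AAC, B->CCB, C->BB

  step 0 ⇒ step 1: CAA ⇒ BB·AAC·AAC
    A ↦ AAC
    C ↦ BB
    B ↦ CCB  (constrained at step 1)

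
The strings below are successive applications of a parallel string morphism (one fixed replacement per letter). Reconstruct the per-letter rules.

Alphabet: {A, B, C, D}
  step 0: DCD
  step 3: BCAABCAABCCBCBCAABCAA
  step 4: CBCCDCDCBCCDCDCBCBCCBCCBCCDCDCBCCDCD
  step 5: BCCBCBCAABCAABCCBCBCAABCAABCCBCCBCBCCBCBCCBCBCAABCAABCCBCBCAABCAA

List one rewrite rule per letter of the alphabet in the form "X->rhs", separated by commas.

A->CD, B->C, C->BC, D->AA

  step 4 ⇒ step 5: CBCCDCDCBCCDCDCBCBCCBCCBCCDCDCBCCDCD ⇒ BC·C·BC·BC·AA·BC·AA·BC·C·BC·BC·AA·BC·AA·BC·C·BC·C·BC·BC·C·BC·BC·C·BC·BC·AA·BC·AA·BC·C·BC·BC·AA·BC·AA
    B ↦ C
    C ↦ BC
    D ↦ AA
  step 3 ⇒ step 4: BCAABCAABCCBCBCAABCAA ⇒ C·BC·CD·CD·C·BC·CD·CD·C·BC·BC·C·BC·C·BC·CD·CD·C·BC·CD·CD
    A ↦ CD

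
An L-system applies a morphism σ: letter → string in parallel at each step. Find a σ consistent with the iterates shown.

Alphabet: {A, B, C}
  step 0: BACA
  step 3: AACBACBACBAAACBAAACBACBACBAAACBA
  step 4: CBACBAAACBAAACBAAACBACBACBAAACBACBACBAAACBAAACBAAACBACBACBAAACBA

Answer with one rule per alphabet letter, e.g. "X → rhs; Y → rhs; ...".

A->CBA, B->A, C->A

  step 3 ⇒ step 4: AACBACBACBAAACBAAACBACBACBAAACBA ⇒ CBA·CBA·A·A·CBA·A·A·CBA·A·A·CBA·CBA·CBA·A·A·CBA·CBA·CBA·A·A·CBA·A·A·CBA·A·A·CBA·CBA·CBA·A·A·CBA
    A ↦ CBA
    B ↦ A
    C ↦ A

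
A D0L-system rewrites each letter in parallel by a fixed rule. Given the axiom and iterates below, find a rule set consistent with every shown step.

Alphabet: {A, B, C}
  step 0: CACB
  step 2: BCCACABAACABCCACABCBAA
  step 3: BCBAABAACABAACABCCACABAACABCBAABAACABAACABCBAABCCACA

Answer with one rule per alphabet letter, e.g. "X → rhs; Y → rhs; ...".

  step 2 ⇒ step 3: BCCACABAACABCCACABCBAA ⇒ BC·BAA·BAA·CA·BAA·CA·BC·CA·CA·BAA·CA·BC·BAA·BAA·CA·BAA·CA·BC·BAA·BC·CA·CA
    A ↦ CA
    B ↦ BC
    C ↦ BAA

A->CA, B->BC, C->BAA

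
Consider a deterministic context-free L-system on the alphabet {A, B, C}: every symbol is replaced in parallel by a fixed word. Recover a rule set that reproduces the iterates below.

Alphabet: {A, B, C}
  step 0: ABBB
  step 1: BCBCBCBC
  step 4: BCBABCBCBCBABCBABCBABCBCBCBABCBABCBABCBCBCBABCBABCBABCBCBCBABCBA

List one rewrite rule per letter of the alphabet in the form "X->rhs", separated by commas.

A->BC, B->BC, C->BA

  step 0 ⇒ step 1: ABBB ⇒ BC·BC·BC·BC
    A ↦ BC
    B ↦ BC
    C ↦ BA  (constrained at step 1)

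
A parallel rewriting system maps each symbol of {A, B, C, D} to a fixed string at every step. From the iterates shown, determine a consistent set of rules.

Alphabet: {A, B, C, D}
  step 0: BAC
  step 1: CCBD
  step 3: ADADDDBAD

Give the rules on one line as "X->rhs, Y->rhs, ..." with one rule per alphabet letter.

A->B, B->CC, C->D, D->AD

  step 0 ⇒ step 1: BAC ⇒ CC·B·D
    A ↦ B
    B ↦ CC
    C ↦ D
    D ↦ AD  (constrained at step 1)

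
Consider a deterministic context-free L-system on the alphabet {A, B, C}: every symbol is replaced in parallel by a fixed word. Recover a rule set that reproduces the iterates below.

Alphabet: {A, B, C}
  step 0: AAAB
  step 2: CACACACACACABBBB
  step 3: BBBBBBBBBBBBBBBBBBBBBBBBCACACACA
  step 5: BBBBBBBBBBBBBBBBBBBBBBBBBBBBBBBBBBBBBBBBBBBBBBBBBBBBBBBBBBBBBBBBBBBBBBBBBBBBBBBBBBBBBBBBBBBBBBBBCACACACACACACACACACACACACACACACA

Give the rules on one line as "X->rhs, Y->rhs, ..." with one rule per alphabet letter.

  step 2 ⇒ step 3: CACACACACACABBBB ⇒ BB·BB·BB·BB·BB·BB·BB·BB·BB·BB·BB·BB·CA·CA·CA·CA
    A ↦ BB
    B ↦ CA
    C ↦ BB

A->BB, B->CA, C->BB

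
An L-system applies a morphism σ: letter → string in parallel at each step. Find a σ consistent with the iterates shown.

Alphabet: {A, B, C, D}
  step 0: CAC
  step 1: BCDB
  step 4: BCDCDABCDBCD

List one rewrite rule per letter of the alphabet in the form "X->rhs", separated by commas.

  step 0 ⇒ step 1: CAC ⇒ B·CD·B
    A ↦ CD
    C ↦ B
    B ↦ A  (constrained at step 1)
    D ↦ CD  (constrained at step 1)

A->CD, B->A, C->B, D->CD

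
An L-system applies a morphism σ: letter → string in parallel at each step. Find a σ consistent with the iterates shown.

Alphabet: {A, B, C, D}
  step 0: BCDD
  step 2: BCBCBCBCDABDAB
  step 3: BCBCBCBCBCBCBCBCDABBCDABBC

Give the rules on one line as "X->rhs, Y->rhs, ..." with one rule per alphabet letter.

A->B, B->BC, C->BC, D->DA

  step 2 ⇒ step 3: BCBCBCBCDABDAB ⇒ BC·BC·BC·BC·BC·BC·BC·BC·DA·B·BC·DA·B·BC
    A ↦ B
    B ↦ BC
    C ↦ BC
    D ↦ DA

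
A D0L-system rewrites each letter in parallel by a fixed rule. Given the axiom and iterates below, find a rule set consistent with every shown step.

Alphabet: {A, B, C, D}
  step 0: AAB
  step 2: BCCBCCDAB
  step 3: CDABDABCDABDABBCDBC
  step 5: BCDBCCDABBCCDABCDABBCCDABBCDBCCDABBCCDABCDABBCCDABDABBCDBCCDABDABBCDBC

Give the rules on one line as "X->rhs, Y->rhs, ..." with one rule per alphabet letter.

A->DB, B->C, C->DAB, D->BC

  step 2 ⇒ step 3: BCCBCCDAB ⇒ C·DAB·DAB·C·DAB·DAB·BC·DB·C
    A ↦ DB
    B ↦ C
    C ↦ DAB
    D ↦ BC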